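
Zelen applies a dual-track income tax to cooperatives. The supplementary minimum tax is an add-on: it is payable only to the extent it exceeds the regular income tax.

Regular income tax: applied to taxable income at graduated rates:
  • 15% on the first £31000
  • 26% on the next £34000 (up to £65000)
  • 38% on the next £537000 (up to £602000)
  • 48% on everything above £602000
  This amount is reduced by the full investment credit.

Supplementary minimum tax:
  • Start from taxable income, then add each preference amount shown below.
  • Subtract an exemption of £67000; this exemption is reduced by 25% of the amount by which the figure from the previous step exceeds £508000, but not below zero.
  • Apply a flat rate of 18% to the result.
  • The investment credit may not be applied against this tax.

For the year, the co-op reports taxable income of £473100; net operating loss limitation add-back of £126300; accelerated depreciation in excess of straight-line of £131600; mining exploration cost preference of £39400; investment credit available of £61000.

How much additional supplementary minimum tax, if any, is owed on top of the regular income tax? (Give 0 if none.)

Supplementary minimum tax:
  Adjusted income: £473100 + £126300 + £131600 + £39400 = £770400
  Exemption: £67000 − 25% × (£770400 − £508000) = £67000 − £65600 = £1400
  Base: £770400 − £1400 = £769000
  £769000 × 18% = £138420

Regular income tax:
  £31000 × 15% = £4650
  £34000 × 26% = £8840
  £408100 × 38% = £155078
  → £168568
  Less investment credit £61000 → £107568

Excess of supplementary minimum tax over regular income tax: £138420 − £107568 = £30852.

£30852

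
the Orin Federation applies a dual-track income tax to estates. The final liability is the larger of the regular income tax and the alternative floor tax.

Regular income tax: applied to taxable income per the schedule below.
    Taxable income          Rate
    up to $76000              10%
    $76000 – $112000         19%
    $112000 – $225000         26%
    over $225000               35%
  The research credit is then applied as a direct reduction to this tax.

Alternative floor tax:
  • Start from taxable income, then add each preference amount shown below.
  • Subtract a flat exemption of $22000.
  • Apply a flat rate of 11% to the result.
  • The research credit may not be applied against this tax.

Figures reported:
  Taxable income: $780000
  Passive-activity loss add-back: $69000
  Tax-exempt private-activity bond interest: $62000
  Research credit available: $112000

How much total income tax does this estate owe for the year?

$126070

Alternative floor tax:
  Adjusted income: $780000 + $69000 + $62000 = $911000
  Less exemption $22000 → base $889000
  $889000 × 11% = $97790

Regular income tax:
  $76000 × 10% = $7600
  $36000 × 19% = $6840
  $113000 × 26% = $29380
  $555000 × 35% = $194250
  → $238070
  Less research credit $112000 → $126070

$126070 > $97790, so the regular income tax governs.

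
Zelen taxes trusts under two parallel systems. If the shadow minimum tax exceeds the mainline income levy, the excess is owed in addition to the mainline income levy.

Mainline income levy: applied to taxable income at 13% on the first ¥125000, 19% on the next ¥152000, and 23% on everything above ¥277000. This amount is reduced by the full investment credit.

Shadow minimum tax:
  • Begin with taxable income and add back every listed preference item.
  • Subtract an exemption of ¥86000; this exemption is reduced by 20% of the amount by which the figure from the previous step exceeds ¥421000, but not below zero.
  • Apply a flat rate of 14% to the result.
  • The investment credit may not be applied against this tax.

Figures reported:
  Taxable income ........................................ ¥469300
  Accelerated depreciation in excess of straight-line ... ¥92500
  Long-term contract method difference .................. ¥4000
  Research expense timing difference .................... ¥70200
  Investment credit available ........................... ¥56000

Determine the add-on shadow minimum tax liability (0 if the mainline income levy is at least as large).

¥49661

Mainline income levy:
  ¥125000 × 13% = ¥16250
  ¥152000 × 19% = ¥28880
  ¥192300 × 23% = ¥44229
  → ¥89359
  Less investment credit ¥56000 → ¥33359

Shadow minimum tax:
  Adjusted income: ¥469300 + ¥92500 + ¥4000 + ¥70200 = ¥636000
  Exemption: ¥86000 − 20% × (¥636000 − ¥421000) = ¥86000 − ¥43000 = ¥43000
  Base: ¥636000 − ¥43000 = ¥593000
  ¥593000 × 14% = ¥83020

Excess of shadow minimum tax over mainline income levy: ¥83020 − ¥33359 = ¥49661.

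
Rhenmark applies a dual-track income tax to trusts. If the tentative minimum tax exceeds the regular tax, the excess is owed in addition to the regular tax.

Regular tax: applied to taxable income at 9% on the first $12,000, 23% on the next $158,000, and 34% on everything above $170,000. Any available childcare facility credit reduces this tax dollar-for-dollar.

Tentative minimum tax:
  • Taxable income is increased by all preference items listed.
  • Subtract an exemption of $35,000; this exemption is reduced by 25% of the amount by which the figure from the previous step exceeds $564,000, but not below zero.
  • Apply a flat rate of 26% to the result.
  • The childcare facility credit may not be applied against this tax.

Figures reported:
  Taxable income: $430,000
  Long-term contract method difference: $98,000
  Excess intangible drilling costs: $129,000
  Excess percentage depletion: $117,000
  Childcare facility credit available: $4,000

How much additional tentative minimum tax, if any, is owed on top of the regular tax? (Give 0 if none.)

Tentative minimum tax:
  Adjusted income: $430,000 + $98,000 + $129,000 + $117,000 = $774,000
  Exemption: 25% × ($774,000 − $564,000) = $52,500 ≥ $35,000, so the exemption is fully phased out
  Base: $774,000 − $0 = $774,000
  $774,000 × 26% = $201,240

Regular tax:
  $12,000 × 9% = $1,080
  $158,000 × 23% = $36,340
  $260,000 × 34% = $88,400
  → $125,820
  Less childcare facility credit $4,000 → $121,820

Excess of tentative minimum tax over regular tax: $201,240 − $121,820 = $79,420.

$79,420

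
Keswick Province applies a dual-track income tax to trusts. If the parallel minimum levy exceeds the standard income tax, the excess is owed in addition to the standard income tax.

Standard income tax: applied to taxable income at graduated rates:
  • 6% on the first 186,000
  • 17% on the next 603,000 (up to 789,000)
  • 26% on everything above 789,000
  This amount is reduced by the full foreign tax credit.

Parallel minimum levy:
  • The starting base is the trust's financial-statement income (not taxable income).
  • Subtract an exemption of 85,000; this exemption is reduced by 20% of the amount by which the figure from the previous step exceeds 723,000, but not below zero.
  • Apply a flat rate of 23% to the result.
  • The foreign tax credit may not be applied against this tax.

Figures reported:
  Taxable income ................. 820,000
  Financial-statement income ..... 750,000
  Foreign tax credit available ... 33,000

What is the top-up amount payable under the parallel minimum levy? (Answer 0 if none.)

65,462

Parallel minimum levy:
  Base (financial-statement income): 750,000
  Exemption: 85,000 − 20% × (750,000 − 723,000) = 85,000 − 5,400 = 79,600
  Base: 750,000 − 79,600 = 670,400
  670,400 × 23% = 154,192

Standard income tax:
  186,000 × 6% = 11,160
  603,000 × 17% = 102,510
  31,000 × 26% = 8,060
  → 121,730
  Less foreign tax credit 33,000 → 88,730

Excess of parallel minimum levy over standard income tax: 154,192 − 88,730 = 65,462.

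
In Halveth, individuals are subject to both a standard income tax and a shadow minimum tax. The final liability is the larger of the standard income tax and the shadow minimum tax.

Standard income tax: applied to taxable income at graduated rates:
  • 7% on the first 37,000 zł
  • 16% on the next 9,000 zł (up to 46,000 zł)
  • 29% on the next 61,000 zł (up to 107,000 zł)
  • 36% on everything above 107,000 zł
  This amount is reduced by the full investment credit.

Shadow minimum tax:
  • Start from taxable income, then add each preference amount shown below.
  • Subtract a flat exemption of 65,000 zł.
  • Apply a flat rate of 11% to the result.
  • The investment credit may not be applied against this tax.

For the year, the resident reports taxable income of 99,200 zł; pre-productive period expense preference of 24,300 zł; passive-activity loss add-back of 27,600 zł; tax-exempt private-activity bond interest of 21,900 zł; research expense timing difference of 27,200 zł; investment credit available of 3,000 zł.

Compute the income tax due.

Shadow minimum tax:
  Adjusted income: 99,200 zł + 24,300 zł + 27,600 zł + 21,900 zł + 27,200 zł = 200,200 zł
  Less exemption 65,000 zł → base 135,200 zł
  135,200 zł × 11% = 14,872 zł

Standard income tax:
  37,000 zł × 7% = 2,590 zł
  9,000 zł × 16% = 1,440 zł
  53,200 zł × 29% = 15,428 zł
  → 19,458 zł
  Less investment credit 3,000 zł → 16,458 zł

16,458 zł > 14,872 zł, so the standard income tax governs.

16,458 zł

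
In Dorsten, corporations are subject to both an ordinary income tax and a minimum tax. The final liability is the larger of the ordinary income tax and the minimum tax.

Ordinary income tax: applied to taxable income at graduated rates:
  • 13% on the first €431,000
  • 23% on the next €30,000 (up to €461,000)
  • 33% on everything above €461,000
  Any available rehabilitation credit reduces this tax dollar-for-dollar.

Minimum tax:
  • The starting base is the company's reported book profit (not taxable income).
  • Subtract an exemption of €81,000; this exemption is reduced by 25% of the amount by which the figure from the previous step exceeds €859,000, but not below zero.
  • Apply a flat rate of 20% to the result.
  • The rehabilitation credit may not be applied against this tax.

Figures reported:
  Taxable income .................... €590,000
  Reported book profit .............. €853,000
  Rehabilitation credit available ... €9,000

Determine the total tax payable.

€154,400

Ordinary income tax:
  €431,000 × 13% = €56,030
  €30,000 × 23% = €6,900
  €129,000 × 33% = €42,570
  → €105,500
  Less rehabilitation credit €9,000 → €96,500

Minimum tax:
  Base (reported book profit): €853,000
  Exemption: €853,000 ≤ €859,000, so full €81,000 applies
  Base: €853,000 − €81,000 = €772,000
  €772,000 × 20% = €154,400

€154,400 > €96,500, so the minimum tax is the binding amount.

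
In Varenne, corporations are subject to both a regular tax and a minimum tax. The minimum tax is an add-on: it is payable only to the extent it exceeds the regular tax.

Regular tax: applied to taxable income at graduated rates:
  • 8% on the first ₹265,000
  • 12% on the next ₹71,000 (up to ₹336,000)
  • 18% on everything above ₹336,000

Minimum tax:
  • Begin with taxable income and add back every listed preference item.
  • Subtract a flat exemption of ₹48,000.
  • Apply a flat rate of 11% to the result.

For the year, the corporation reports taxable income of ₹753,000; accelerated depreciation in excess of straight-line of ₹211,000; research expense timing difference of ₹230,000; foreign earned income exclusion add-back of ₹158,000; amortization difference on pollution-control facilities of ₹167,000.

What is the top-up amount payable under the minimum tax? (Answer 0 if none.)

Minimum tax:
  Adjusted income: ₹753,000 + ₹211,000 + ₹230,000 + ₹158,000 + ₹167,000 = ₹1,519,000
  Less exemption ₹48,000 → base ₹1,471,000
  ₹1,471,000 × 11% = ₹161,810

Regular tax:
  ₹265,000 × 8% = ₹21,200
  ₹71,000 × 12% = ₹8,520
  ₹417,000 × 18% = ₹75,060
  → ₹104,780

Excess of minimum tax over regular tax: ₹161,810 − ₹104,780 = ₹57,030.

₹57,030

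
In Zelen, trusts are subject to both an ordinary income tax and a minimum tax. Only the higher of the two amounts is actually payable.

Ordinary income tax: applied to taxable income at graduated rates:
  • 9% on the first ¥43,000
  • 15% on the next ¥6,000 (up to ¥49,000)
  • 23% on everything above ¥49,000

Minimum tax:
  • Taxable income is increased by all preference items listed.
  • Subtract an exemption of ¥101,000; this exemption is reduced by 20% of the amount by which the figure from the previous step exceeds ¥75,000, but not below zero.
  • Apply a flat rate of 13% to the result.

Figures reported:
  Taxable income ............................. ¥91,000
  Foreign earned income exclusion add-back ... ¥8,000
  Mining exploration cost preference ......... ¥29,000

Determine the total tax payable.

Minimum tax:
  Adjusted income: ¥91,000 + ¥8,000 + ¥29,000 = ¥128,000
  Exemption: ¥101,000 − 20% × (¥128,000 − ¥75,000) = ¥101,000 − ¥10,600 = ¥90,400
  Base: ¥128,000 − ¥90,400 = ¥37,600
  ¥37,600 × 13% = ¥4,888

Ordinary income tax:
  ¥43,000 × 9% = ¥3,870
  ¥6,000 × 15% = ¥900
  ¥42,000 × 23% = ¥9,660
  → ¥14,430

¥14,430 > ¥4,888, so the ordinary income tax governs.

¥14,430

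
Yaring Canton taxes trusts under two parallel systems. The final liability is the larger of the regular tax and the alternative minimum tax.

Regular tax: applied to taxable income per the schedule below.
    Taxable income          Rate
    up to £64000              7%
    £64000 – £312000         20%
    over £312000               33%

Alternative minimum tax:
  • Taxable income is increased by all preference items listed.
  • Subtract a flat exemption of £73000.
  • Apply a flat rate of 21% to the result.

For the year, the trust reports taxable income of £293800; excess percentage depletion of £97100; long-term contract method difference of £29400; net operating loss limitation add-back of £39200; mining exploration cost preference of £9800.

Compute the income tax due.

Alternative minimum tax:
  Adjusted income: £293800 + £97100 + £29400 + £39200 + £9800 = £469300
  Less exemption £73000 → base £396300
  £396300 × 21% = £83223

Regular tax:
  £64000 × 7% = £4480
  £229800 × 20% = £45960
  → £50440

£83223 > £50440, so the alternative minimum tax is the binding amount.

£83223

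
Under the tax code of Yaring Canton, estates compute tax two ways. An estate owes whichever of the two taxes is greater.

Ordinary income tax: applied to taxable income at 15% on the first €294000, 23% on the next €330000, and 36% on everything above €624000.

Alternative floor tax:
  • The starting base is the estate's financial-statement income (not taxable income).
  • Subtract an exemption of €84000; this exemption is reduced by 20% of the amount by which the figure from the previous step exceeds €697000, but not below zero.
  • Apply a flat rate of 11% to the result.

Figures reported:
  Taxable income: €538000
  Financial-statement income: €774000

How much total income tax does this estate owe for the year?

Ordinary income tax:
  €294000 × 15% = €44100
  €244000 × 23% = €56120
  → €100220

Alternative floor tax:
  Base (financial-statement income): €774000
  Exemption: €84000 − 20% × (€774000 − €697000) = €84000 − €15400 = €68600
  Base: €774000 − €68600 = €705400
  €705400 × 11% = €77594

€100220 > €77594, so the ordinary income tax governs.

€100220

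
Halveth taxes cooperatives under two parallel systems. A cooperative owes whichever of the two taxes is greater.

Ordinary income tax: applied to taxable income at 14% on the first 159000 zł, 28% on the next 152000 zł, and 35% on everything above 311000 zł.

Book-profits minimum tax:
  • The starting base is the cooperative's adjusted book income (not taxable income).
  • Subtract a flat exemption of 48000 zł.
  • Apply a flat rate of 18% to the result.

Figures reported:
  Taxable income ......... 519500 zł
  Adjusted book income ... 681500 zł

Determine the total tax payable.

137795 zł

Book-profits minimum tax:
  Base (adjusted book income): 681500 zł
  Less exemption 48000 zł → base 633500 zł
  633500 zł × 18% = 114030 zł

Ordinary income tax:
  159000 zł × 14% = 22260 zł
  152000 zł × 28% = 42560 zł
  208500 zł × 35% = 72975 zł
  → 137795 zł

137795 zł > 114030 zł, so the ordinary income tax governs.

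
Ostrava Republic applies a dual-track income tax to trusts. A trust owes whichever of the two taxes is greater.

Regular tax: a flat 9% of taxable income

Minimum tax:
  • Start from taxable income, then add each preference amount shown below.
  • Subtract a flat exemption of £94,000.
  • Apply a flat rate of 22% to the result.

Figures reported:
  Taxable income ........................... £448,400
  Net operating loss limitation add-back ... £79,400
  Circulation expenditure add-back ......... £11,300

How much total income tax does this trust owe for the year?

£97,922

Regular tax:
  £448,400 × 9% = £40,356

Minimum tax:
  Adjusted income: £448,400 + £79,400 + £11,300 = £539,100
  Less exemption £94,000 → base £445,100
  £445,100 × 22% = £97,922

£97,922 > £40,356, so the minimum tax is the binding amount.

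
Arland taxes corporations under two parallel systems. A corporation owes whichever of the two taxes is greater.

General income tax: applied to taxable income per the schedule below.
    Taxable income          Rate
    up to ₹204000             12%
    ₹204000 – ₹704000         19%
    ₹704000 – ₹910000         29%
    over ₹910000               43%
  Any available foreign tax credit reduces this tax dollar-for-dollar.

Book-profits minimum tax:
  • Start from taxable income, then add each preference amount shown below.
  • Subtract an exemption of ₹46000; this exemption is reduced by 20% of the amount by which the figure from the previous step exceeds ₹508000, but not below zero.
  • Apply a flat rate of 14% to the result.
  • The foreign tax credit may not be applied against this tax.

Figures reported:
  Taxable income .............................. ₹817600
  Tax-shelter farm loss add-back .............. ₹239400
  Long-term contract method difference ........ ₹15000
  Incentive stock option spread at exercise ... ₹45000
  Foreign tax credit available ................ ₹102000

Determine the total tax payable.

₹156380

General income tax:
  ₹204000 × 12% = ₹24480
  ₹500000 × 19% = ₹95000
  ₹113600 × 29% = ₹32944
  → ₹152424
  Less foreign tax credit ₹102000 → ₹50424

Book-profits minimum tax:
  Adjusted income: ₹817600 + ₹239400 + ₹15000 + ₹45000 = ₹1117000
  Exemption: 20% × (₹1117000 − ₹508000) = ₹121800 ≥ ₹46000, so the exemption is fully phased out
  Base: ₹1117000 − ₹0 = ₹1117000
  ₹1117000 × 14% = ₹156380

₹156380 > ₹50424, so the book-profits minimum tax is the binding amount.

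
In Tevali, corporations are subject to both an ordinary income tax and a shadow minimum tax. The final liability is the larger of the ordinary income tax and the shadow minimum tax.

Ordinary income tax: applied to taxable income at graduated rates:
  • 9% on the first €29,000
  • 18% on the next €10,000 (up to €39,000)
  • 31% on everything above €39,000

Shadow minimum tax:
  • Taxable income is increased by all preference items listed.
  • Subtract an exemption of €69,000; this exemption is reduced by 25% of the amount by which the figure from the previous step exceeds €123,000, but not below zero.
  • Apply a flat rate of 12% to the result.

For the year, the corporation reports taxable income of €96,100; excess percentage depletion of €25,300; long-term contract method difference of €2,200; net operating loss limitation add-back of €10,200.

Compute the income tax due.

Ordinary income tax:
  €29,000 × 9% = €2,610
  €10,000 × 18% = €1,800
  €57,100 × 31% = €17,701
  → €22,111

Shadow minimum tax:
  Adjusted income: €96,100 + €25,300 + €2,200 + €10,200 = €133,800
  Exemption: €69,000 − 25% × (€133,800 − €123,000) = €69,000 − €2,700 = €66,300
  Base: €133,800 − €66,300 = €67,500
  €67,500 × 12% = €8,100

€22,111 > €8,100, so the ordinary income tax governs.

€22,111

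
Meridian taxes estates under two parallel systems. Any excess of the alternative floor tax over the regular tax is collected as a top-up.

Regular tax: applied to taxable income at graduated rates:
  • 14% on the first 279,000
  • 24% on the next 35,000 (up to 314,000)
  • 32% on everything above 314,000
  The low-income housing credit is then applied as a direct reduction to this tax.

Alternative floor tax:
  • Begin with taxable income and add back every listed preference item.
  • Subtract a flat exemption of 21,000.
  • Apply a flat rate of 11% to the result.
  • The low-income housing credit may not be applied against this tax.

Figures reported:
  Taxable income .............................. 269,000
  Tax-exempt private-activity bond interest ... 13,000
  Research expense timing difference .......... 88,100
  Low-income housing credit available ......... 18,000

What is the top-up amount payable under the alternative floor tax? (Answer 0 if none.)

Regular tax:
  269,000 × 14% = 37,660
  Less low-income housing credit 18,000 → 19,660

Alternative floor tax:
  Adjusted income: 269,000 + 13,000 + 88,100 = 370,100
  Less exemption 21,000 → base 349,100
  349,100 × 11% = 38,401

Excess of alternative floor tax over regular tax: 38,401 − 19,660 = 18,741.

18,741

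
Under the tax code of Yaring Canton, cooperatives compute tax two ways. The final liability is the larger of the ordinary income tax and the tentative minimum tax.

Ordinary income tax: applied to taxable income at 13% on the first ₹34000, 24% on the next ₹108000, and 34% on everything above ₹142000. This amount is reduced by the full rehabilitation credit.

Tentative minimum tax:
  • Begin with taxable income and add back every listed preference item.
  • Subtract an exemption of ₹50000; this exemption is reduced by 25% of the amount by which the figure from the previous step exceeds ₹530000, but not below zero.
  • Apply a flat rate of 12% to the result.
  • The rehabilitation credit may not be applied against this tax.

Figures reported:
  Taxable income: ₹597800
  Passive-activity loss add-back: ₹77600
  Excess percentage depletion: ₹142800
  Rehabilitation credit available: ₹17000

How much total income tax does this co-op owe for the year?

₹168312

Ordinary income tax:
  ₹34000 × 13% = ₹4420
  ₹108000 × 24% = ₹25920
  ₹455800 × 34% = ₹154972
  → ₹185312
  Less rehabilitation credit ₹17000 → ₹168312

Tentative minimum tax:
  Adjusted income: ₹597800 + ₹77600 + ₹142800 = ₹818200
  Exemption: 25% × (₹818200 − ₹530000) = ₹72050 ≥ ₹50000, so the exemption is fully phased out
  Base: ₹818200 − ₹0 = ₹818200
  ₹818200 × 12% = ₹98184

₹168312 > ₹98184, so the ordinary income tax governs.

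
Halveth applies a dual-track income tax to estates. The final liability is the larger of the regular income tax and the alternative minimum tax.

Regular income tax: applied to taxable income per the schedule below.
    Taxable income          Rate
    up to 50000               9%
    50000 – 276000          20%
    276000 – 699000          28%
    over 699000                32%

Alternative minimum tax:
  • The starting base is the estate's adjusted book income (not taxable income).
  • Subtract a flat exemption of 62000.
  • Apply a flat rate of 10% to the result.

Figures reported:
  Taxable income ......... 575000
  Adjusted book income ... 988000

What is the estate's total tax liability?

Alternative minimum tax:
  Base (adjusted book income): 988000
  Less exemption 62000 → base 926000
  926000 × 10% = 92600

Regular income tax:
  50000 × 9% = 4500
  226000 × 20% = 45200
  299000 × 28% = 83720
  → 133420

133420 > 92600, so the regular income tax governs.

133420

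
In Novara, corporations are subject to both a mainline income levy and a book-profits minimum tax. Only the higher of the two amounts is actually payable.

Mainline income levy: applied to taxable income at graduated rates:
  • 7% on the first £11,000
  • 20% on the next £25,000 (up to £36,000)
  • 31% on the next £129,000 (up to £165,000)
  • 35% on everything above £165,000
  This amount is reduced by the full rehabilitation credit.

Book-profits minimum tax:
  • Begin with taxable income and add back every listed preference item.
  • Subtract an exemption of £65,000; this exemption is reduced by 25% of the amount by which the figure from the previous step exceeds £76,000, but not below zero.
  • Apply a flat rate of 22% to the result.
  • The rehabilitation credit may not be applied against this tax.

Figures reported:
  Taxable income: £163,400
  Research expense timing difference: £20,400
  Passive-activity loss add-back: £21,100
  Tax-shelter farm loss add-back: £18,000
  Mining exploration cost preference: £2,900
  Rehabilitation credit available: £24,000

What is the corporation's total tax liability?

£43,615

Mainline income levy:
  £11,000 × 7% = £770
  £25,000 × 20% = £5,000
  £127,400 × 31% = £39,494
  → £45,264
  Less rehabilitation credit £24,000 → £21,264

Book-profits minimum tax:
  Adjusted income: £163,400 + £20,400 + £21,100 + £18,000 + £2,900 = £225,800
  Exemption: £65,000 − 25% × (£225,800 − £76,000) = £65,000 − £37,450 = £27,550
  Base: £225,800 − £27,550 = £198,250
  £198,250 × 22% = £43,615

£43,615 > £21,264, so the book-profits minimum tax is the binding amount.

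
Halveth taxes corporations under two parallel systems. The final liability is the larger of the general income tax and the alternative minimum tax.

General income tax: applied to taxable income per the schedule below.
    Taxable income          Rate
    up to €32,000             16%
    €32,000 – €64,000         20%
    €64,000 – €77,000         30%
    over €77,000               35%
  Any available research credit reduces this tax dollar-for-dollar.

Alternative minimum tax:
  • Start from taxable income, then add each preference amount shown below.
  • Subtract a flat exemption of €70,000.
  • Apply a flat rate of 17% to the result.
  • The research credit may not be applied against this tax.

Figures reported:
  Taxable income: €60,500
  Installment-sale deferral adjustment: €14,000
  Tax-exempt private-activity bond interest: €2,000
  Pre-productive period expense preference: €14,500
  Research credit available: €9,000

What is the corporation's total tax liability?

€3,570

Alternative minimum tax:
  Adjusted income: €60,500 + €14,000 + €2,000 + €14,500 = €91,000
  Less exemption €70,000 → base €21,000
  €21,000 × 17% = €3,570

General income tax:
  €32,000 × 16% = €5,120
  €28,500 × 20% = €5,700
  → €10,820
  Less research credit €9,000 → €1,820

€3,570 > €1,820, so the alternative minimum tax is the binding amount.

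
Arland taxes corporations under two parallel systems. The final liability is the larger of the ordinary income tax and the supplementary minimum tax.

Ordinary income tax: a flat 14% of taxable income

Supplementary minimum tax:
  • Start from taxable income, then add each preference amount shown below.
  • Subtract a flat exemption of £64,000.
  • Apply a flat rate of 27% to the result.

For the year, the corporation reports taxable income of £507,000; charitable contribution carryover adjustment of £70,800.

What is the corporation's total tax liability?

Supplementary minimum tax:
  Adjusted income: £507,000 + £70,800 = £577,800
  Less exemption £64,000 → base £513,800
  £513,800 × 27% = £138,726

Ordinary income tax:
  £507,000 × 14% = £70,980

£138,726 > £70,980, so the supplementary minimum tax is the binding amount.

£138,726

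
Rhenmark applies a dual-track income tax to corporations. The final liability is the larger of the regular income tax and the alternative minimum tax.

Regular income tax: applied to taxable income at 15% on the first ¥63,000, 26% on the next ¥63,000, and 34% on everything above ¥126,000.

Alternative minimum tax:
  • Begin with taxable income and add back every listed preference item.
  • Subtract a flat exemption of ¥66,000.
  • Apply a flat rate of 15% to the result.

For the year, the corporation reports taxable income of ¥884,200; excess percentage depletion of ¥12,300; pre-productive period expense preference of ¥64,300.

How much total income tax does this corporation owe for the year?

Regular income tax:
  ¥63,000 × 15% = ¥9,450
  ¥63,000 × 26% = ¥16,380
  ¥758,200 × 34% = ¥257,788
  → ¥283,618

Alternative minimum tax:
  Adjusted income: ¥884,200 + ¥12,300 + ¥64,300 = ¥960,800
  Less exemption ¥66,000 → base ¥894,800
  ¥894,800 × 15% = ¥134,220

¥283,618 > ¥134,220, so the regular income tax governs.

¥283,618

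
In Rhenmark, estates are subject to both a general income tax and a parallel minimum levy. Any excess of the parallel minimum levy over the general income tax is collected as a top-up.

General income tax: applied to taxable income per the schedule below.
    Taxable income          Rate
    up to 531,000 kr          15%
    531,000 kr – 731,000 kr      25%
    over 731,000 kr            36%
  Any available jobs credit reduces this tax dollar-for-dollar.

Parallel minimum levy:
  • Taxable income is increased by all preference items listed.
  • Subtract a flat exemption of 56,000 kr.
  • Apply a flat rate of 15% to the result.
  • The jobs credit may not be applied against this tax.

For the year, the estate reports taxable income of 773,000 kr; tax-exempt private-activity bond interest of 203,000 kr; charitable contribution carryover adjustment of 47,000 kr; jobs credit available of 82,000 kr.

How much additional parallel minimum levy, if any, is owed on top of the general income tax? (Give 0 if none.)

82,280 kr

Parallel minimum levy:
  Adjusted income: 773,000 kr + 203,000 kr + 47,000 kr = 1,023,000 kr
  Less exemption 56,000 kr → base 967,000 kr
  967,000 kr × 15% = 145,050 kr

General income tax:
  531,000 kr × 15% = 79,650 kr
  200,000 kr × 25% = 50,000 kr
  42,000 kr × 36% = 15,120 kr
  → 144,770 kr
  Less jobs credit 82,000 kr → 62,770 kr

Excess of parallel minimum levy over general income tax: 145,050 kr − 62,770 kr = 82,280 kr.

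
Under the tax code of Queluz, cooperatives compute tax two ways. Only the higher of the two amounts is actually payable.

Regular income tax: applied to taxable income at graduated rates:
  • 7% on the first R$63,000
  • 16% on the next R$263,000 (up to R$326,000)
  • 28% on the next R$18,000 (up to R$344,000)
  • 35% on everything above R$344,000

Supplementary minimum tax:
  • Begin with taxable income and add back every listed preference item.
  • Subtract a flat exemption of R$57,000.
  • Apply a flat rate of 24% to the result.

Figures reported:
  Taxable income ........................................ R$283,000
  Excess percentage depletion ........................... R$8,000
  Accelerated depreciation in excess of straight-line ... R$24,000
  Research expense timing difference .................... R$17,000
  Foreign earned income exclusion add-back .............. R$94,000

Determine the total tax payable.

R$88,560

Supplementary minimum tax:
  Adjusted income: R$283,000 + R$8,000 + R$24,000 + R$17,000 + R$94,000 = R$426,000
  Less exemption R$57,000 → base R$369,000
  R$369,000 × 24% = R$88,560

Regular income tax:
  R$63,000 × 7% = R$4,410
  R$220,000 × 16% = R$35,200
  → R$39,610

R$88,560 > R$39,610, so the supplementary minimum tax is the binding amount.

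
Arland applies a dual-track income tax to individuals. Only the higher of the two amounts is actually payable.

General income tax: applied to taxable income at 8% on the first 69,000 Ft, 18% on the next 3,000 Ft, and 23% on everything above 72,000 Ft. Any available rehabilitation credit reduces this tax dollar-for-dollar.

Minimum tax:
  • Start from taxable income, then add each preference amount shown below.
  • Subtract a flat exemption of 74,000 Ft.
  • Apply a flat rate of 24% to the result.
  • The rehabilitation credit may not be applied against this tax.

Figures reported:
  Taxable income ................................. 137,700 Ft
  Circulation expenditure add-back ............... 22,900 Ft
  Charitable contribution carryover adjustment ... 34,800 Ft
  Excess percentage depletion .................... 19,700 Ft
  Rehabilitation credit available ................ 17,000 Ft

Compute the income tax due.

General income tax:
  69,000 Ft × 8% = 5,520 Ft
  3,000 Ft × 18% = 540 Ft
  65,700 Ft × 23% = 15,111 Ft
  → 21,171 Ft
  Less rehabilitation credit 17,000 Ft → 4,171 Ft

Minimum tax:
  Adjusted income: 137,700 Ft + 22,900 Ft + 34,800 Ft + 19,700 Ft = 215,100 Ft
  Less exemption 74,000 Ft → base 141,100 Ft
  141,100 Ft × 24% = 33,864 Ft

33,864 Ft > 4,171 Ft, so the minimum tax is the binding amount.

33,864 Ft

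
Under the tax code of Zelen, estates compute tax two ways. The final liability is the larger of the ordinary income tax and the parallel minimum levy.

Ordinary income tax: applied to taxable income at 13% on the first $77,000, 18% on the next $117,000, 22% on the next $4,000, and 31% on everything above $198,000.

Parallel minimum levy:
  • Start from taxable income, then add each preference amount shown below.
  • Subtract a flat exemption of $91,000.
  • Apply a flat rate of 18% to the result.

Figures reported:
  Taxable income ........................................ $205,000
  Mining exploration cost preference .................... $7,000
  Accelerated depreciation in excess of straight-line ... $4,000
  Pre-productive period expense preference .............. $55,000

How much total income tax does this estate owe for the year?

Parallel minimum levy:
  Adjusted income: $205,000 + $7,000 + $4,000 + $55,000 = $271,000
  Less exemption $91,000 → base $180,000
  $180,000 × 18% = $32,400

Ordinary income tax:
  $77,000 × 13% = $10,010
  $117,000 × 18% = $21,060
  $4,000 × 22% = $880
  $7,000 × 31% = $2,170
  → $34,120

$34,120 > $32,400, so the ordinary income tax governs.

$34,120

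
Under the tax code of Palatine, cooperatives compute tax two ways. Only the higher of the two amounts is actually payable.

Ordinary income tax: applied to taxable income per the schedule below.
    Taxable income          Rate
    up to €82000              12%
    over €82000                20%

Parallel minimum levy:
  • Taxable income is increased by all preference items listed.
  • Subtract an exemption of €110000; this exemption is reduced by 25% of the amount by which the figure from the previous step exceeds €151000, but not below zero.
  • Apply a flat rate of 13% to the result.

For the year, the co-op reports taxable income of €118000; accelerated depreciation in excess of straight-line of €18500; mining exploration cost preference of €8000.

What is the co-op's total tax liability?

Parallel minimum levy:
  Adjusted income: €118000 + €18500 + €8000 = €144500
  Exemption: €144500 ≤ €151000, so full €110000 applies
  Base: €144500 − €110000 = €34500
  €34500 × 13% = €4485

Ordinary income tax:
  €82000 × 12% = €9840
  €36000 × 20% = €7200
  → €17040

€17040 > €4485, so the ordinary income tax governs.

€17040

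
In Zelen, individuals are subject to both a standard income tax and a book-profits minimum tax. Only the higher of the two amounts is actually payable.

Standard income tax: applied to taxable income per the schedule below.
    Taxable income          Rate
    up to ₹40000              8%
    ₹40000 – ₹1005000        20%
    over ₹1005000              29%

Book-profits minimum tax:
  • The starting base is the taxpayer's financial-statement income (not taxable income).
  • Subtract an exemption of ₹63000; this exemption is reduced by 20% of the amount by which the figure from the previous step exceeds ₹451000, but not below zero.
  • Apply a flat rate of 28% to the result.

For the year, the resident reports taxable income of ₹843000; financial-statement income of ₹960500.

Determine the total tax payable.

₹268940

Standard income tax:
  ₹40000 × 8% = ₹3200
  ₹803000 × 20% = ₹160600
  → ₹163800

Book-profits minimum tax:
  Base (financial-statement income): ₹960500
  Exemption: 20% × (₹960500 − ₹451000) = ₹101900 ≥ ₹63000, so the exemption is fully phased out
  Base: ₹960500 − ₹0 = ₹960500
  ₹960500 × 28% = ₹268940

₹268940 > ₹163800, so the book-profits minimum tax is the binding amount.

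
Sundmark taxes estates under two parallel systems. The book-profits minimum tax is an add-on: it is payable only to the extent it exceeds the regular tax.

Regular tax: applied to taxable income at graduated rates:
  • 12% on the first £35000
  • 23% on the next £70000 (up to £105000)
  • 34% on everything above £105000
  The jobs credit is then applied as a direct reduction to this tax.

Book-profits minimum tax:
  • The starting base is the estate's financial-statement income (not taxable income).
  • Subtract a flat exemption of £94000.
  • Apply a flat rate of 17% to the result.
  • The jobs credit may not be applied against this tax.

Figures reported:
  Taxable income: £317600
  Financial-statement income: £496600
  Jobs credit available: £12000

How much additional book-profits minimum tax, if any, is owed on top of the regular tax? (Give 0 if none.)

£0

Book-profits minimum tax:
  Base (financial-statement income): £496600
  Less exemption £94000 → base £402600
  £402600 × 17% = £68442

Regular tax:
  £35000 × 12% = £4200
  £70000 × 23% = £16100
  £212600 × 34% = £72284
  → £92584
  Less jobs credit £12000 → £80584

£68442 ≤ £80584, so no add-on is due.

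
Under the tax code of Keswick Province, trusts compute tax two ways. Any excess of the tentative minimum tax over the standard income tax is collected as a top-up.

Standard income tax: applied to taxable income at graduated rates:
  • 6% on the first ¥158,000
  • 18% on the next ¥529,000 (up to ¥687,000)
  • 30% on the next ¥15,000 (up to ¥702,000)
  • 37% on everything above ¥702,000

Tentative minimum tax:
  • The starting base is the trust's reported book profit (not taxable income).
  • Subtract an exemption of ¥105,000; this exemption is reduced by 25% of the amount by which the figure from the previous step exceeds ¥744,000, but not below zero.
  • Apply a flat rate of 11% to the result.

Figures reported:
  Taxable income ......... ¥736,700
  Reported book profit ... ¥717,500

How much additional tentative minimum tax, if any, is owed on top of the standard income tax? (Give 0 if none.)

¥0

Standard income tax:
  ¥158,000 × 6% = ¥9,480
  ¥529,000 × 18% = ¥95,220
  ¥15,000 × 30% = ¥4,500
  ¥34,700 × 37% = ¥12,839
  → ¥122,039

Tentative minimum tax:
  Base (reported book profit): ¥717,500
  Exemption: ¥717,500 ≤ ¥744,000, so full ¥105,000 applies
  Base: ¥717,500 − ¥105,000 = ¥612,500
  ¥612,500 × 11% = ¥67,375

¥67,375 ≤ ¥122,039, so no add-on is due.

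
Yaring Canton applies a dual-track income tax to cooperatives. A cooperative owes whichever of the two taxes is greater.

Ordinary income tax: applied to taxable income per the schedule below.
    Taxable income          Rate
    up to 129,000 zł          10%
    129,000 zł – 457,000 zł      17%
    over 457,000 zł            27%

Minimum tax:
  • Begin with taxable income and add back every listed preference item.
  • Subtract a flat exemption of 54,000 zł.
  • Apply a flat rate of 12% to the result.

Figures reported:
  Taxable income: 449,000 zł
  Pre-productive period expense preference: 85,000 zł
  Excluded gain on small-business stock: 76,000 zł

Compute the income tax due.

Minimum tax:
  Adjusted income: 449,000 zł + 85,000 zł + 76,000 zł = 610,000 zł
  Less exemption 54,000 zł → base 556,000 zł
  556,000 zł × 12% = 66,720 zł

Ordinary income tax:
  129,000 zł × 10% = 12,900 zł
  320,000 zł × 17% = 54,400 zł
  → 67,300 zł

67,300 zł > 66,720 zł, so the ordinary income tax governs.

67,300 zł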